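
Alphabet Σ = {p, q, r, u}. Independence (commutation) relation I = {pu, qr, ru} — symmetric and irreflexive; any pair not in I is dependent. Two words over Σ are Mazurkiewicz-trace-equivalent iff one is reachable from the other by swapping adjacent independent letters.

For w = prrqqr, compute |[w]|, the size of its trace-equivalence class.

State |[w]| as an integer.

10

0(p) covers ∅
1(r) covers 0:p
2(r) covers 1:r
3(q) covers 0:p
4(q) covers 3:q
5(r) covers 2:r
floor of heap: 0:p
completions by unplaced set U, small U first (add the entries for U minus each lowest piece of U):
  |U|=1: {4}:1  {5}:1
  |U|=2: {2,5}:1  {3,4}:1  {4,5}:2
  |U|=3: {1,2,5}:1  {2,4,5}:3  {3,4,5}:3
  |U|=4: {1,2,4,5}:4  {2,3,4,5}:6
  start at 0(p): 10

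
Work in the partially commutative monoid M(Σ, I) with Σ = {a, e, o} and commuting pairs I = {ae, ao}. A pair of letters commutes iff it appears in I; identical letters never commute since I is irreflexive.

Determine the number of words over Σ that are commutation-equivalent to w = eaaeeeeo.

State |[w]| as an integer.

#0=e has no predecessor
#1=a has no predecessor
#2=a depends on [1:a]
#3=e depends on [0:e]
#4=e depends on [3:e]
#5=e depends on [4:e]
#6=e depends on [5:e]
#7=o depends on [6:e]
sources: [0:e, 1:a]
N(rest) = Σ N(rest − s) over sources s of rest; N(one piece) = 1:
  size 1 → [2]=1  [7]=1
  size 2 → [1,2]=1  [2,7]=2  [6,7]=1
  size 3 → [1,2,7]=3  [2,6,7]=3  [5,6,7]=1
  size 4 → [1,2,6,7]=6  [2,5,6,7]=4  [4,5,6,7]=1
  size 5 → [1,2,5,6,7]=10  [2,4,5,6,7]=5  [3,4,5,6,7]=1
  size 6 → [0,3,4,5,6,7]=1  [1,2,4,5,6,7]=15  [2,3,4,5,6,7]=6
  first=0(e) contributes 21
  first=1(a) contributes 7
|[w]| = 28

28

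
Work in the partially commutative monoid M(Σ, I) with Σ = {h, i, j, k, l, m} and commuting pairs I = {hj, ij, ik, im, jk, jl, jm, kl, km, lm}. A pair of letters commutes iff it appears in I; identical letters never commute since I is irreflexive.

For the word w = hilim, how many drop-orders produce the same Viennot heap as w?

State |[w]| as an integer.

drop 0:h onto floor
drop 1:i onto {0:h}
drop 2:l onto {1:i}
drop 3:i onto {2:l}
drop 4:m onto {0:h}
ground layer = {0:h}
drop-orders for the pieces not yet dropped (sum over which currently-grounded one goes next):
  1 to go: {3} 1  {4} 1
  2 to go: {2,3} 1  {3,4} 2
  3 to go: {1,2,3} 1  {2,3,4} 3
  if 0:h drops first: 4 orders

4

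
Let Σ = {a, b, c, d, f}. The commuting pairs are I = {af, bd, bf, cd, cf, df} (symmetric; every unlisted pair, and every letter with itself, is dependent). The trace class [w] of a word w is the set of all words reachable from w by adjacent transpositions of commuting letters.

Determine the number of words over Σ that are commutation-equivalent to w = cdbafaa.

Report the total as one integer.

0(c) covers ∅
1(d) covers ∅
2(b) covers 0:c
3(a) covers 1:d, 2:b
4(f) covers ∅
5(a) covers 3:a
6(a) covers 5:a
floor of heap: 0:c, 1:d, 4:f
completions by unplaced set U, small U first (add the entries for U minus each lowest piece of U):
  |U|=1: {4}:1  {6}:1
  |U|=2: {4,6}:2  {5,6}:1
  |U|=3: {3,5,6}:1  {4,5,6}:3
  |U|=4: {1,3,5,6}:1  {2,3,5,6}:1  {3,4,5,6}:4
  |U|=5: {0,2,3,5,6}:1  {1,2,3,5,6}:2  {1,3,4,5,6}:5  {2,3,4,5,6}:5
  start at 0(c): 12
  start at 1(d): 6
  start at 4(f): 3
sum over floor = 21

21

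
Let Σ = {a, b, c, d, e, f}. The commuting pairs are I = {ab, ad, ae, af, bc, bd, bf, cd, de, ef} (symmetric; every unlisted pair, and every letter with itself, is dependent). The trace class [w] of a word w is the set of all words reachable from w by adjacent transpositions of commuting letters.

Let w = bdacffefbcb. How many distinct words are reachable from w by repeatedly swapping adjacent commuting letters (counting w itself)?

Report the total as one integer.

drop 0:b onto floor
drop 1:d onto floor
drop 2:a onto floor
drop 3:c onto {2:a}
drop 4:f onto {1:d, 3:c}
drop 5:f onto {4:f}
drop 6:e onto {0:b, 3:c}
drop 7:f onto {5:f}
drop 8:b onto {6:e}
drop 9:c onto {6:e, 7:f}
drop 10:b onto {8:b}
ground layer = {0:b, 1:d, 2:a}
drop-orders for the pieces not yet dropped (sum over which currently-grounded one goes next):
  1 to go: {9} 1  {10} 1
  2 to go: {7,9} 1  {8,10} 1  {9,10} 2
  3 to go: {5,7,9} 1  {7,9,10} 3  {8,9,10} 3
  4 to go: {4,5,7,9} 1  {5,7,9,10} 4  {6,8,9,10} 3  {7,8,9,10} 6
  5 to go: {0,6,8,9,10} 3  {1,4,5,7,9} 1  {4,5,7,9,10} 5  {5,7,8,9,10} 10  {6,7,8,9,10} 9
  6 to go: {0,6,7,8,9,10} 12  {1,4,5,7,9,10} 6  {4,5,7,8,9,10} 15  {5,6,7,8,9,10} 19
  7 to go: {0,5,6,7,8,9,10} 31  {1,4,5,7,8,9,10} 21  {4,5,6,7,8,9,10} 34
  8 to go: {0,4,5,6,7,8,9,10} 65  {1,4,5,6,7,8,9,10} 55  {3,4,5,6,7,8,9,10} 34
  9 to go: {0,1,4,5,6,7,8,9,10} 120  {0,3,4,5,6,7,8,9,10} 99  {1,3,4,5,6,7,8,9,10} 89  {2,3,4,5,6,7,8,9,10} 34
  if 0:b drops first: 123 orders
  if 1:d drops first: 133 orders
  if 2:a drops first: 308 orders
heap linearizations: 564

564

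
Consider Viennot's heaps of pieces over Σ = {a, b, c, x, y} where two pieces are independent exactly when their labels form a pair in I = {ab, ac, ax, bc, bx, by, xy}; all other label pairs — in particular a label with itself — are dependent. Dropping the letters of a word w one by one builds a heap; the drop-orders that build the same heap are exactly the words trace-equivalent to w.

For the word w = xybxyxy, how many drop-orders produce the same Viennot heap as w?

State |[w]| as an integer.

140

#0=x has no predecessor
#1=y has no predecessor
#2=b has no predecessor
#3=x depends on [0:x]
#4=y depends on [1:y]
#5=x depends on [3:x]
#6=y depends on [4:y]
sources: [0:x, 1:y, 2:b]
N(rest) = Σ N(rest − s) over sources s of rest; N(one piece) = 1:
  size 1 → [2]=1  [5]=1  [6]=1
  size 2 → [2,5]=2  [2,6]=2  [3,5]=1  [4,6]=1  [5,6]=2
  size 3 → [0,3,5]=1  [1,4,6]=1  [2,3,5]=3  [2,4,6]=3  [2,5,6]=6  [3,5,6]=3  [4,5,6]=3
  size 4 → [0,2,3,5]=4  [0,3,5,6]=4  [1,2,4,6]=4  [1,4,5,6]=4  [2,3,5,6]=12  [2,4,5,6]=12  [3,4,5,6]=6
  size 5 → [0,2,3,5,6]=20  [0,3,4,5,6]=10  [1,2,4,5,6]=20  [1,3,4,5,6]=10  [2,3,4,5,6]=30
  first=0(x) contributes 60
  first=1(y) contributes 60
  first=2(b) contributes 20
|[w]| = 140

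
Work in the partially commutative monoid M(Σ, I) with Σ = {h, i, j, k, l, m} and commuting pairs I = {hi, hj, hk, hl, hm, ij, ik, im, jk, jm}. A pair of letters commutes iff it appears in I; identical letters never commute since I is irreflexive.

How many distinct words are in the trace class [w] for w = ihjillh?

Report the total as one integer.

63

drop 0:i onto floor
drop 1:h onto floor
drop 2:j onto floor
drop 3:i onto {0:i}
drop 4:l onto {2:j, 3:i}
drop 5:l onto {4:l}
drop 6:h onto {1:h}
ground layer = {0:i, 1:h, 2:j}
drop-orders for the pieces not yet dropped (sum over which currently-grounded one goes next):
  1 to go: {5} 1  {6} 1
  2 to go: {1,6} 1  {4,5} 1  {5,6} 2
  3 to go: {1,5,6} 3  {2,4,5} 1  {3,4,5} 1  {4,5,6} 3
  4 to go: {0,3,4,5} 1  {1,4,5,6} 6  {2,3,4,5} 2  {2,4,5,6} 4  {3,4,5,6} 4
  5 to go: {0,2,3,4,5} 3  {0,3,4,5,6} 5  {1,2,4,5,6} 10  {1,3,4,5,6} 10  {2,3,4,5,6} 10
  if 0:i drops first: 30 orders
  if 1:h drops first: 18 orders
  if 2:j drops first: 15 orders
heap linearizations: 63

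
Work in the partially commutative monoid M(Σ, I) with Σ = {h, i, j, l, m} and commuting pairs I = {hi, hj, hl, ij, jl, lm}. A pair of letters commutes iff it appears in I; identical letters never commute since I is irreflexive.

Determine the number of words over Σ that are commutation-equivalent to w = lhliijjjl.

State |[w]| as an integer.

504

#0=l has no predecessor
#1=h has no predecessor
#2=l depends on [0:l]
#3=i depends on [2:l]
#4=i depends on [3:i]
#5=j has no predecessor
#6=j depends on [5:j]
#7=j depends on [6:j]
#8=l depends on [4:i]
sources: [0:l, 1:h, 5:j]
N(rest) = Σ N(rest − s) over sources s of rest; N(one piece) = 1:
  size 1 → [1]=1  [7]=1  [8]=1
  size 2 → [1,7]=2  [1,8]=2  [4,8]=1  [6,7]=1  [7,8]=2
  size 3 → [1,4,8]=3  [1,6,7]=3  [1,7,8]=6  [3,4,8]=1  [4,7,8]=3  [5,6,7]=1  [6,7,8]=3
  size 4 → [1,3,4,8]=4  [1,4,7,8]=12  [1,5,6,7]=4  [1,6,7,8]=12  [2,3,4,8]=1  [3,4,7,8]=4  [4,6,7,8]=6  [5,6,7,8]=4
  size 5 → [0,2,3,4,8]=1  [1,2,3,4,8]=5  [1,3,4,7,8]=20  [1,4,6,7,8]=30  [1,5,6,7,8]=20  [2,3,4,7,8]=5  [3,4,6,7,8]=10  [4,5,6,7,8]=10
  size 6 → [0,1,2,3,4,8]=6  [0,2,3,4,7,8]=6  [1,2,3,4,7,8]=30  [1,3,4,6,7,8]=60  [1,4,5,6,7,8]=60  [2,3,4,6,7,8]=15  [3,4,5,6,7,8]=20
  size 7 → [0,1,2,3,4,7,8]=42  [0,2,3,4,6,7,8]=21  [1,2,3,4,6,7,8]=105  [1,3,4,5,6,7,8]=140  [2,3,4,5,6,7,8]=35
  first=0(l) contributes 280
  first=1(h) contributes 56
  first=5(j) contributes 168
|[w]| = 504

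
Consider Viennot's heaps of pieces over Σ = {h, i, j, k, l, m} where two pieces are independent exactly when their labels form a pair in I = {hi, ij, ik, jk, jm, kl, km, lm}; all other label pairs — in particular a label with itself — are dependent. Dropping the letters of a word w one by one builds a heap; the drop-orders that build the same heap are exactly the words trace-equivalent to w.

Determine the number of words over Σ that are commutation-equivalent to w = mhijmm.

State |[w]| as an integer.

#0=m has no predecessor
#1=h depends on [0:m]
#2=i depends on [0:m]
#3=j depends on [1:h]
#4=m depends on [1:h, 2:i]
#5=m depends on [4:m]
sources: [0:m]
N(rest) = Σ N(rest − s) over sources s of rest; N(one piece) = 1:
  size 1 → [3]=1  [5]=1
  size 2 → [3,5]=2  [4,5]=1
  size 3 → [2,4,5]=1  [3,4,5]=3
  size 4 → [1,3,4,5]=3  [2,3,4,5]=4
  first=0(m) contributes 7

7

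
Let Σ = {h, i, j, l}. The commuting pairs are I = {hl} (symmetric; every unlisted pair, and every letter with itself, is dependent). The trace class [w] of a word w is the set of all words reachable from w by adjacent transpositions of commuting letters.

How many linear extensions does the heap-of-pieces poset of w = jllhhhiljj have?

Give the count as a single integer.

0(j) covers ∅
1(l) covers 0:j
2(l) covers 1:l
3(h) covers 0:j
4(h) covers 3:h
5(h) covers 4:h
6(i) covers 2:l, 5:h
7(l) covers 6:i
8(j) covers 7:l
9(j) covers 8:j
floor of heap: 0:j
completions by unplaced set U, small U first (add the entries for U minus each lowest piece of U):
  |U|=1: {9}:1
  |U|=2: {8,9}:1
  |U|=3: {7,8,9}:1
  |U|=4: {6,7,8,9}:1
  |U|=5: {2,6,7,8,9}:1  {5,6,7,8,9}:1
  |U|=6: {1,2,6,7,8,9}:1  {2,5,6,7,8,9}:2  {4,5,6,7,8,9}:1
  |U|=7: {1,2,5,6,7,8,9}:3  {2,4,5,6,7,8,9}:3  {3,4,5,6,7,8,9}:1
  |U|=8: {1,2,4,5,6,7,8,9}:6  {2,3,4,5,6,7,8,9}:4
  start at 0(j): 10

10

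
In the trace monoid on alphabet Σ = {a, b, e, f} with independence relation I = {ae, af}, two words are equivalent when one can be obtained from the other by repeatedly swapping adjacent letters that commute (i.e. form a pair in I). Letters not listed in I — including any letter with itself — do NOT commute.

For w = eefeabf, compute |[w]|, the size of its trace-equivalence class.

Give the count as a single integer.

drop 0:e onto floor
drop 1:e onto {0:e}
drop 2:f onto {1:e}
drop 3:e onto {2:f}
drop 4:a onto floor
drop 5:b onto {3:e, 4:a}
drop 6:f onto {5:b}
ground layer = {0:e, 4:a}
drop-orders for the pieces not yet dropped (sum over which currently-grounded one goes next):
  1 to go: {6} 1
  2 to go: {5,6} 1
  3 to go: {3,5,6} 1  {4,5,6} 1
  4 to go: {2,3,5,6} 1  {3,4,5,6} 2
  5 to go: {1,2,3,5,6} 1  {2,3,4,5,6} 3
  if 0:e drops first: 4 orders
  if 4:a drops first: 1 orders
heap linearizations: 5

5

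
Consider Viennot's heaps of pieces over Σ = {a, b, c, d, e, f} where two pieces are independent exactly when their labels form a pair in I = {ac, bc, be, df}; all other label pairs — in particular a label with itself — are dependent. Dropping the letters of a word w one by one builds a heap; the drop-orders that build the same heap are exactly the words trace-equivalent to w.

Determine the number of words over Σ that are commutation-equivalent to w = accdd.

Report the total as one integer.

3

0(a) covers ∅
1(c) covers ∅
2(c) covers 1:c
3(d) covers 0:a, 2:c
4(d) covers 3:d
floor of heap: 0:a, 1:c
completions by unplaced set U, small U first (add the entries for U minus each lowest piece of U):
  |U|=1: {4}:1
  |U|=2: {3,4}:1
  |U|=3: {0,3,4}:1  {2,3,4}:1
  start at 0(a): 1
  start at 1(c): 2
sum over floor = 3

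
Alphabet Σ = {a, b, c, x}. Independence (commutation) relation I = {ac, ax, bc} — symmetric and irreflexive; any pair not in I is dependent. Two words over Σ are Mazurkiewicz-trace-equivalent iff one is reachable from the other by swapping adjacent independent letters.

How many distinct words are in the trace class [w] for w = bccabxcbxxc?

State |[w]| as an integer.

20

piece 0:b — minimal
piece 1:c — minimal
piece 2:c rests on {1:c}
piece 3:a rests on {0:b}
piece 4:b rests on {3:a}
piece 5:x rests on {2:c, 4:b}
piece 6:c rests on {5:x}
piece 7:b rests on {5:x}
piece 8:x rests on {6:c, 7:b}
piece 9:x rests on {8:x}
piece 10:c rests on {9:x}
minimal pieces: {0:b, 1:c}
ways to finish when only these pieces remain (= sum over removing one remaining piece with nothing left below it):
  1 left: {10}→1
  2 left: {9,10}→1
  3 left: {8,9,10}→1
  4 left: {6,8,9,10}→1  {7,8,9,10}→1
  5 left: {6,7,8,9,10}→2
  6 left: {5,6,7,8,9,10}→2
  7 left: {2,5,6,7,8,9,10}→2  {4,5,6,7,8,9,10}→2
  8 left: {1,2,5,6,7,8,9,10}→2  {2,4,5,6,7,8,9,10}→4  {3,4,5,6,7,8,9,10}→2
  9 left: {0,3,4,5,6,7,8,9,10}→2  {1,2,4,5,6,7,8,9,10}→6  {2,3,4,5,6,7,8,9,10}→6
  placing 0:b first → 12 extensions
  placing 1:c first → 8 extensions
total linear extensions = 20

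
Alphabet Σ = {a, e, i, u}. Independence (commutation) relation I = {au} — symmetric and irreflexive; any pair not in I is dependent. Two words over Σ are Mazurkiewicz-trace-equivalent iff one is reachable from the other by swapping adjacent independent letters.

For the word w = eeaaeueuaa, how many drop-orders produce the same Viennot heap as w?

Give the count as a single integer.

drop 0:e onto floor
drop 1:e onto {0:e}
drop 2:a onto {1:e}
drop 3:a onto {2:a}
drop 4:e onto {3:a}
drop 5:u onto {4:e}
drop 6:e onto {5:u}
drop 7:u onto {6:e}
drop 8:a onto {6:e}
drop 9:a onto {8:a}
ground layer = {0:e}
drop-orders for the pieces not yet dropped (sum over which currently-grounded one goes next):
  1 to go: {7} 1  {9} 1
  2 to go: {7,9} 2  {8,9} 1
  3 to go: {7,8,9} 3
  4 to go: {6,7,8,9} 3
  5 to go: {5,6,7,8,9} 3
  6 to go: {4,5,6,7,8,9} 3
  7 to go: {3,4,5,6,7,8,9} 3
  8 to go: {2,3,4,5,6,7,8,9} 3
  if 0:e drops first: 3 orders

3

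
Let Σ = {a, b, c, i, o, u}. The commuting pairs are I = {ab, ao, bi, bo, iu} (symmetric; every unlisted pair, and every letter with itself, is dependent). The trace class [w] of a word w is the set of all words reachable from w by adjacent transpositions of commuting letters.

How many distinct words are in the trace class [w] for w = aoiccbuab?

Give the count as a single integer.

4

piece 0:a — minimal
piece 1:o — minimal
piece 2:i rests on {0:a, 1:o}
piece 3:c rests on {2:i}
piece 4:c rests on {3:c}
piece 5:b rests on {4:c}
piece 6:u rests on {5:b}
piece 7:a rests on {6:u}
piece 8:b rests on {6:u}
minimal pieces: {0:a, 1:o}
ways to finish when only these pieces remain (= sum over removing one remaining piece with nothing left below it):
  1 left: {7}→1  {8}→1
  2 left: {7,8}→2
  3 left: {6,7,8}→2
  4 left: {5,6,7,8}→2
  5 left: {4,5,6,7,8}→2
  6 left: {3,4,5,6,7,8}→2
  7 left: {2,3,4,5,6,7,8}→2
  placing 0:a first → 2 extensions
  placing 1:o first → 2 extensions
total linear extensions = 4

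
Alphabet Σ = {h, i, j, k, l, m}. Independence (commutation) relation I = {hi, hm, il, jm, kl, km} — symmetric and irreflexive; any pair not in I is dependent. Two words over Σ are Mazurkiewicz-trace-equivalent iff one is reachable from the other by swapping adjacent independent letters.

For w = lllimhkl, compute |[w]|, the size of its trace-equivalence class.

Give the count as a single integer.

drop 0:l onto floor
drop 1:l onto {0:l}
drop 2:l onto {1:l}
drop 3:i onto floor
drop 4:m onto {2:l, 3:i}
drop 5:h onto {2:l}
drop 6:k onto {3:i, 5:h}
drop 7:l onto {4:m, 5:h}
ground layer = {0:l, 3:i}
drop-orders for the pieces not yet dropped (sum over which currently-grounded one goes next):
  1 to go: {6} 1  {7} 1
  2 to go: {4,7} 1  {6,7} 2
  3 to go: {4,6,7} 3  {5,6,7} 2
  4 to go: {3,4,6,7} 3  {4,5,6,7} 5
  5 to go: {2,4,5,6,7} 5  {3,4,5,6,7} 8
  6 to go: {1,2,4,5,6,7} 5  {2,3,4,5,6,7} 13
  if 0:l drops first: 18 orders
  if 3:i drops first: 5 orders
heap linearizations: 23

23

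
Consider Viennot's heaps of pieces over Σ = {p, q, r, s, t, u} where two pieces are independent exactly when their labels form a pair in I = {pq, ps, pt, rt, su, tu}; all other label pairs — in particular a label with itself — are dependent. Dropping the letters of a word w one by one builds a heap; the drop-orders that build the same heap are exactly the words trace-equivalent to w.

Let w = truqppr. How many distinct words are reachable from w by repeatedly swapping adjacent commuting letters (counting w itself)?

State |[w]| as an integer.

12

#0=t has no predecessor
#1=r has no predecessor
#2=u depends on [1:r]
#3=q depends on [0:t, 2:u]
#4=p depends on [2:u]
#5=p depends on [4:p]
#6=r depends on [3:q, 5:p]
sources: [0:t, 1:r]
N(rest) = Σ N(rest − s) over sources s of rest; N(one piece) = 1:
  size 1 → [6]=1
  size 2 → [3,6]=1  [5,6]=1
  size 3 → [0,3,6]=1  [3,5,6]=2  [4,5,6]=1
  size 4 → [0,3,5,6]=3  [3,4,5,6]=3
  size 5 → [0,3,4,5,6]=6  [2,3,4,5,6]=3
  first=0(t) contributes 3
  first=1(r) contributes 9
|[w]| = 12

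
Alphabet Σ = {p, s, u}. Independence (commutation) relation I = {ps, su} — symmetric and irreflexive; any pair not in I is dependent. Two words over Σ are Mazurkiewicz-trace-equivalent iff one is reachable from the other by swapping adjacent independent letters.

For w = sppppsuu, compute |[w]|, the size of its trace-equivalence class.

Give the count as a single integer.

28

piece 0:s — minimal
piece 1:p — minimal
piece 2:p rests on {1:p}
piece 3:p rests on {2:p}
piece 4:p rests on {3:p}
piece 5:s rests on {0:s}
piece 6:u rests on {4:p}
piece 7:u rests on {6:u}
minimal pieces: {0:s, 1:p}
ways to finish when only these pieces remain (= sum over removing one remaining piece with nothing left below it):
  1 left: {5}→1  {7}→1
  2 left: {0,5}→1  {5,7}→2  {6,7}→1
  3 left: {0,5,7}→3  {4,6,7}→1  {5,6,7}→3
  4 left: {0,5,6,7}→6  {3,4,6,7}→1  {4,5,6,7}→4
  5 left: {0,4,5,6,7}→10  {2,3,4,6,7}→1  {3,4,5,6,7}→5
  6 left: {0,3,4,5,6,7}→15  {1,2,3,4,6,7}→1  {2,3,4,5,6,7}→6
  placing 0:s first → 7 extensions
  placing 1:p first → 21 extensions
total linear extensions = 28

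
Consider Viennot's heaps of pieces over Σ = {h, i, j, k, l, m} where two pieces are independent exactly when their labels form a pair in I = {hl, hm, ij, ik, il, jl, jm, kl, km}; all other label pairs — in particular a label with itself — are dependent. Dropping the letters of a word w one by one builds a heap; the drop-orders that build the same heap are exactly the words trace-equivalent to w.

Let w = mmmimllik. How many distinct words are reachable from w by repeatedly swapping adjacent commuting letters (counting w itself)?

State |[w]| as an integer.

27

piece 0:m — minimal
piece 1:m rests on {0:m}
piece 2:m rests on {1:m}
piece 3:i rests on {2:m}
piece 4:m rests on {3:i}
piece 5:l rests on {4:m}
piece 6:l rests on {5:l}
piece 7:i rests on {4:m}
piece 8:k — minimal
minimal pieces: {0:m, 8:k}
ways to finish when only these pieces remain (= sum over removing one remaining piece with nothing left below it):
  1 left: {6}→1  {7}→1  {8}→1
  2 left: {5,6}→1  {6,7}→2  {6,8}→2  {7,8}→2
  3 left: {5,6,7}→3  {5,6,8}→3  {6,7,8}→6
  4 left: {4,5,6,7}→3  {5,6,7,8}→12
  5 left: {3,4,5,6,7}→3  {4,5,6,7,8}→15
  6 left: {2,3,4,5,6,7}→3  {3,4,5,6,7,8}→18
  7 left: {1,2,3,4,5,6,7}→3  {2,3,4,5,6,7,8}→21
  placing 0:m first → 24 extensions
  placing 8:k first → 3 extensions
total linear extensions = 27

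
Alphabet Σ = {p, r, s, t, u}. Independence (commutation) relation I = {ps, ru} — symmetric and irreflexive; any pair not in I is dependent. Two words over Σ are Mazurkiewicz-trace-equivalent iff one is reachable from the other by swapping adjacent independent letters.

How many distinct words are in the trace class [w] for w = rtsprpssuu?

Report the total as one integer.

6

drop 0:r onto floor
drop 1:t onto {0:r}
drop 2:s onto {1:t}
drop 3:p onto {1:t}
drop 4:r onto {2:s, 3:p}
drop 5:p onto {4:r}
drop 6:s onto {4:r}
drop 7:s onto {6:s}
drop 8:u onto {5:p, 7:s}
drop 9:u onto {8:u}
ground layer = {0:r}
drop-orders for the pieces not yet dropped (sum over which currently-grounded one goes next):
  1 to go: {9} 1
  2 to go: {8,9} 1
  3 to go: {5,8,9} 1  {7,8,9} 1
  4 to go: {5,7,8,9} 2  {6,7,8,9} 1
  5 to go: {5,6,7,8,9} 3
  6 to go: {4,5,6,7,8,9} 3
  7 to go: {2,4,5,6,7,8,9} 3  {3,4,5,6,7,8,9} 3
  8 to go: {2,3,4,5,6,7,8,9} 6
  if 0:r drops first: 6 orders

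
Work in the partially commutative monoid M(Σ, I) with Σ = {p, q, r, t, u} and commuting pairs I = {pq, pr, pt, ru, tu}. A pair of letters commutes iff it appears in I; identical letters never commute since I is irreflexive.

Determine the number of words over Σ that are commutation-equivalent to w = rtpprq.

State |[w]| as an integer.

0(r) covers ∅
1(t) covers 0:r
2(p) covers ∅
3(p) covers 2:p
4(r) covers 1:t
5(q) covers 4:r
floor of heap: 0:r, 2:p
completions by unplaced set U, small U first (add the entries for U minus each lowest piece of U):
  |U|=1: {3}:1  {5}:1
  |U|=2: {2,3}:1  {3,5}:2  {4,5}:1
  |U|=3: {1,4,5}:1  {2,3,5}:3  {3,4,5}:3
  |U|=4: {0,1,4,5}:1  {1,3,4,5}:4  {2,3,4,5}:6
  start at 0(r): 10
  start at 2(p): 5
sum over floor = 15

15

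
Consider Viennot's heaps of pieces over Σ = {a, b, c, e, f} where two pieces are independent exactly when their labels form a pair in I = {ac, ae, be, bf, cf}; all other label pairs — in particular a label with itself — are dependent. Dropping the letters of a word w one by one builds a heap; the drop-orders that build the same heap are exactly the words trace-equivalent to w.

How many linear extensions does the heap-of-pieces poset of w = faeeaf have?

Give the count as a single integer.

0(f) covers ∅
1(a) covers 0:f
2(e) covers 0:f
3(e) covers 2:e
4(a) covers 1:a
5(f) covers 3:e, 4:a
floor of heap: 0:f
completions by unplaced set U, small U first (add the entries for U minus each lowest piece of U):
  |U|=1: {5}:1
  |U|=2: {3,5}:1  {4,5}:1
  |U|=3: {1,4,5}:1  {2,3,5}:1  {3,4,5}:2
  |U|=4: {1,3,4,5}:3  {2,3,4,5}:3
  start at 0(f): 6

6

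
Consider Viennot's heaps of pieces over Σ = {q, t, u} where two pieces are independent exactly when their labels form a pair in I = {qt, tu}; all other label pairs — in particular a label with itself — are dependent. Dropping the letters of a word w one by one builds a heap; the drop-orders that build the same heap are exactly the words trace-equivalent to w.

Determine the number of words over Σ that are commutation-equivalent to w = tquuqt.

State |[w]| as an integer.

15

drop 0:t onto floor
drop 1:q onto floor
drop 2:u onto {1:q}
drop 3:u onto {2:u}
drop 4:q onto {3:u}
drop 5:t onto {0:t}
ground layer = {0:t, 1:q}
drop-orders for the pieces not yet dropped (sum over which currently-grounded one goes next):
  1 to go: {4} 1  {5} 1
  2 to go: {0,5} 1  {3,4} 1  {4,5} 2
  3 to go: {0,4,5} 3  {2,3,4} 1  {3,4,5} 3
  4 to go: {0,3,4,5} 6  {1,2,3,4} 1  {2,3,4,5} 4
  if 0:t drops first: 5 orders
  if 1:q drops first: 10 orders
heap linearizations: 15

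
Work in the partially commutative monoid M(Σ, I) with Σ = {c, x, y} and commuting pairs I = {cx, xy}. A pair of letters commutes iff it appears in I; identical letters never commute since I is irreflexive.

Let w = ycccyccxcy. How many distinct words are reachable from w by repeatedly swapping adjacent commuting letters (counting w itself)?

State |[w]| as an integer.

0(y) covers ∅
1(c) covers 0:y
2(c) covers 1:c
3(c) covers 2:c
4(y) covers 3:c
5(c) covers 4:y
6(c) covers 5:c
7(x) covers ∅
8(c) covers 6:c
9(y) covers 8:c
floor of heap: 0:y, 7:x
completions by unplaced set U, small U first (add the entries for U minus each lowest piece of U):
  |U|=1: {7}:1  {9}:1
  |U|=2: {7,9}:2  {8,9}:1
  |U|=3: {6,8,9}:1  {7,8,9}:3
  |U|=4: {5,6,8,9}:1  {6,7,8,9}:4
  |U|=5: {4,5,6,8,9}:1  {5,6,7,8,9}:5
  |U|=6: {3,4,5,6,8,9}:1  {4,5,6,7,8,9}:6
  |U|=7: {2,3,4,5,6,8,9}:1  {3,4,5,6,7,8,9}:7
  |U|=8: {1,2,3,4,5,6,8,9}:1  {2,3,4,5,6,7,8,9}:8
  start at 0(y): 9
  start at 7(x): 1
sum over floor = 10

10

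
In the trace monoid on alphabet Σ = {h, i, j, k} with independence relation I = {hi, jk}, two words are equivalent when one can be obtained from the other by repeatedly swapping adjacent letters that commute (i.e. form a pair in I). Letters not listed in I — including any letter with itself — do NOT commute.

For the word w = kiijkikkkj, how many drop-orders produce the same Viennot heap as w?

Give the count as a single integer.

8

#0=k has no predecessor
#1=i depends on [0:k]
#2=i depends on [1:i]
#3=j depends on [2:i]
#4=k depends on [2:i]
#5=i depends on [3:j, 4:k]
#6=k depends on [5:i]
#7=k depends on [6:k]
#8=k depends on [7:k]
#9=j depends on [5:i]
sources: [0:k]
N(rest) = Σ N(rest − s) over sources s of rest; N(one piece) = 1:
  size 1 → [8]=1  [9]=1
  size 2 → [7,8]=1  [8,9]=2
  size 3 → [6,7,8]=1  [7,8,9]=3
  size 4 → [6,7,8,9]=4
  size 5 → [5,6,7,8,9]=4
  size 6 → [3,5,6,7,8,9]=4  [4,5,6,7,8,9]=4
  size 7 → [3,4,5,6,7,8,9]=8
  size 8 → [2,3,4,5,6,7,8,9]=8
  first=0(k) contributes 8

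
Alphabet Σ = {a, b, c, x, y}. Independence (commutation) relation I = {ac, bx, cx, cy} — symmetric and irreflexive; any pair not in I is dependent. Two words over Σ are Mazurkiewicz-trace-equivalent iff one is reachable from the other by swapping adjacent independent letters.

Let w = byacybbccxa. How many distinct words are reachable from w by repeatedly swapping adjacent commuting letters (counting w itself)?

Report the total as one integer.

51

#0=b has no predecessor
#1=y depends on [0:b]
#2=a depends on [1:y]
#3=c depends on [0:b]
#4=y depends on [2:a]
#5=b depends on [3:c, 4:y]
#6=b depends on [5:b]
#7=c depends on [6:b]
#8=c depends on [7:c]
#9=x depends on [4:y]
#10=a depends on [6:b, 9:x]
sources: [0:b]
N(rest) = Σ N(rest − s) over sources s of rest; N(one piece) = 1:
  size 1 → [8]=1  [10]=1
  size 2 → [7,8]=1  [8,10]=2  [9,10]=1
  size 3 → [7,8,10]=3  [8,9,10]=3
  size 4 → [6,7,8,10]=3  [7,8,9,10]=6
  size 5 → [5,6,7,8,10]=3  [6,7,8,9,10]=9
  size 6 → [3,5,6,7,8,10]=3  [5,6,7,8,9,10]=12
  size 7 → [3,5,6,7,8,9,10]=15  [4,5,6,7,8,9,10]=12
  size 8 → [2,4,5,6,7,8,9,10]=12  [3,4,5,6,7,8,9,10]=27
  size 9 → [1,2,4,5,6,7,8,9,10]=12  [2,3,4,5,6,7,8,9,10]=39
  first=0(b) contributes 51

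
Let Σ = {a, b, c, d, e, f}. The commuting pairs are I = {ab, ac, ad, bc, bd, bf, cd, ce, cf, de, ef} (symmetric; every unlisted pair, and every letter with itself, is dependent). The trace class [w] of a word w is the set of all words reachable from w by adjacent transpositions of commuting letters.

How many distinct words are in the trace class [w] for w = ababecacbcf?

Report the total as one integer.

2970

piece 0:a — minimal
piece 1:b — minimal
piece 2:a rests on {0:a}
piece 3:b rests on {1:b}
piece 4:e rests on {2:a, 3:b}
piece 5:c — minimal
piece 6:a rests on {4:e}
piece 7:c rests on {5:c}
piece 8:b rests on {4:e}
piece 9:c rests on {7:c}
piece 10:f rests on {6:a}
minimal pieces: {0:a, 1:b, 5:c}
ways to finish when only these pieces remain (= sum over removing one remaining piece with nothing left below it):
  1 left: {8}→1  {9}→1  {10}→1
  2 left: {6,10}→1  {7,9}→1  {8,9}→2  {8,10}→2  {9,10}→2
  3 left: {5,7,9}→1  {6,8,10}→3  {6,9,10}→3  {7,8,9}→3  {7,9,10}→3  {8,9,10}→6
  4 left: {4,6,8,10}→3  {5,7,8,9}→4  {5,7,9,10}→4  {6,7,9,10}→6  {6,8,9,10}→12  {7,8,9,10}→12
  5 left: {2,4,6,8,10}→3  {3,4,6,8,10}→3  {4,6,8,9,10}→15  {5,6,7,9,10}→10  {5,7,8,9,10}→20  {6,7,8,9,10}→30
  6 left: {0,2,4,6,8,10}→3  {1,3,4,6,8,10}→3  {2,3,4,6,8,10}→6  {2,4,6,8,9,10}→18  {3,4,6,8,9,10}→18  {4,6,7,8,9,10}→45  {5,6,7,8,9,10}→60
  7 left: {0,2,3,4,6,8,10}→9  {0,2,4,6,8,9,10}→21  {1,2,3,4,6,8,10}→9  {1,3,4,6,8,9,10}→21  {2,3,4,6,8,9,10}→42  {2,4,6,7,8,9,10}→63  {3,4,6,7,8,9,10}→63  {4,5,6,7,8,9,10}→105
  8 left: {0,1,2,3,4,6,8,10}→18  {0,2,3,4,6,8,9,10}→72  {0,2,4,6,7,8,9,10}→84  {1,2,3,4,6,8,9,10}→72  {1,3,4,6,7,8,9,10}→84  {2,3,4,6,7,8,9,10}→168  {2,4,5,6,7,8,9,10}→168  {3,4,5,6,7,8,9,10}→168
  9 left: {0,1,2,3,4,6,8,9,10}→162  {0,2,3,4,6,7,8,9,10}→324  {0,2,4,5,6,7,8,9,10}→252  {1,2,3,4,6,7,8,9,10}→324  {1,3,4,5,6,7,8,9,10}→252  {2,3,4,5,6,7,8,9,10}→504
  placing 0:a first → 1080 extensions
  placing 1:b first → 1080 extensions
  placing 5:c first → 810 extensions
total linear extensions = 2970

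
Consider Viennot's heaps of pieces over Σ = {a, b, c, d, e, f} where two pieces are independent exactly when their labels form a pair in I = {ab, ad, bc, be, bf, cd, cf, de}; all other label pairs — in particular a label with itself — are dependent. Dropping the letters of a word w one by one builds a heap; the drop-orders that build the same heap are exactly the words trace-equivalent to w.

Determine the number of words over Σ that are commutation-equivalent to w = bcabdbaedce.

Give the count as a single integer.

0(b) covers ∅
1(c) covers ∅
2(a) covers 1:c
3(b) covers 0:b
4(d) covers 3:b
5(b) covers 4:d
6(a) covers 2:a
7(e) covers 6:a
8(d) covers 5:b
9(c) covers 7:e
10(e) covers 9:c
floor of heap: 0:b, 1:c
completions by unplaced set U, small U first (add the entries for U minus each lowest piece of U):
  |U|=1: {8}:1  {10}:1
  |U|=2: {5,8}:1  {8,10}:2  {9,10}:1
  |U|=3: {4,5,8}:1  {5,8,10}:3  {7,9,10}:1  {8,9,10}:3
  |U|=4: {3,4,5,8}:1  {4,5,8,10}:4  {5,8,9,10}:6  {6,7,9,10}:1  {7,8,9,10}:4
  |U|=5: {0,3,4,5,8}:1  {2,6,7,9,10}:1  {3,4,5,8,10}:5  {4,5,8,9,10}:10  {5,7,8,9,10}:10  {6,7,8,9,10}:5
  |U|=6: {0,3,4,5,8,10}:6  {1,2,6,7,9,10}:1  {2,6,7,8,9,10}:6  {3,4,5,8,9,10}:15  {4,5,7,8,9,10}:20  {5,6,7,8,9,10}:15
  |U|=7: {0,3,4,5,8,9,10}:21  {1,2,6,7,8,9,10}:7  {2,5,6,7,8,9,10}:21  {3,4,5,7,8,9,10}:35  {4,5,6,7,8,9,10}:35
  |U|=8: {0,3,4,5,7,8,9,10}:56  {1,2,5,6,7,8,9,10}:28  {2,4,5,6,7,8,9,10}:56  {3,4,5,6,7,8,9,10}:70
  |U|=9: {0,3,4,5,6,7,8,9,10}:126  {1,2,4,5,6,7,8,9,10}:84  {2,3,4,5,6,7,8,9,10}:126
  start at 0(b): 210
  start at 1(c): 252
sum over floor = 462

462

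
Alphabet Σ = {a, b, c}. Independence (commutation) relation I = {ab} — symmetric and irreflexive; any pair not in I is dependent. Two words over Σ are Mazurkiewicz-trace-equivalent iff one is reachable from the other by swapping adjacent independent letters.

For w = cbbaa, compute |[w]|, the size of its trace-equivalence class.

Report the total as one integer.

6

piece 0:c — minimal
piece 1:b rests on {0:c}
piece 2:b rests on {1:b}
piece 3:a rests on {0:c}
piece 4:a rests on {3:a}
minimal pieces: {0:c}
ways to finish when only these pieces remain (= sum over removing one remaining piece with nothing left below it):
  1 left: {2}→1  {4}→1
  2 left: {1,2}→1  {2,4}→2  {3,4}→1
  3 left: {1,2,4}→3  {2,3,4}→3
  placing 0:c first → 6 extensions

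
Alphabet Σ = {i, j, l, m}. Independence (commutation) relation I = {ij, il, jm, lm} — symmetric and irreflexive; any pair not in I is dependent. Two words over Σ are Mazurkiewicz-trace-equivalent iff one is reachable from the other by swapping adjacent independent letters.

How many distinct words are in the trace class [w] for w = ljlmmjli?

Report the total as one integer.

piece 0:l — minimal
piece 1:j rests on {0:l}
piece 2:l rests on {1:j}
piece 3:m — minimal
piece 4:m rests on {3:m}
piece 5:j rests on {2:l}
piece 6:l rests on {5:j}
piece 7:i rests on {4:m}
minimal pieces: {0:l, 3:m}
ways to finish when only these pieces remain (= sum over removing one remaining piece with nothing left below it):
  1 left: {6}→1  {7}→1
  2 left: {4,7}→1  {5,6}→1  {6,7}→2
  3 left: {2,5,6}→1  {3,4,7}→1  {4,6,7}→3  {5,6,7}→3
  4 left: {1,2,5,6}→1  {2,5,6,7}→4  {3,4,6,7}→4  {4,5,6,7}→6
  5 left: {0,1,2,5,6}→1  {1,2,5,6,7}→5  {2,4,5,6,7}→10  {3,4,5,6,7}→10
  6 left: {0,1,2,5,6,7}→6  {1,2,4,5,6,7}→15  {2,3,4,5,6,7}→20
  placing 0:l first → 35 extensions
  placing 3:m first → 21 extensions
total linear extensions = 56

56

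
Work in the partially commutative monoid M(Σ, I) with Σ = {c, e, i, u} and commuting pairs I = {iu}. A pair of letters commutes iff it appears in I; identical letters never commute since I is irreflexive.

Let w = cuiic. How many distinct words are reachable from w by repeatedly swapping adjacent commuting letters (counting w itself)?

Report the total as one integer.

#0=c has no predecessor
#1=u depends on [0:c]
#2=i depends on [0:c]
#3=i depends on [2:i]
#4=c depends on [1:u, 3:i]
sources: [0:c]
N(rest) = Σ N(rest − s) over sources s of rest; N(one piece) = 1:
  size 1 → [4]=1
  size 2 → [1,4]=1  [3,4]=1
  size 3 → [1,3,4]=2  [2,3,4]=1
  first=0(c) contributes 3

3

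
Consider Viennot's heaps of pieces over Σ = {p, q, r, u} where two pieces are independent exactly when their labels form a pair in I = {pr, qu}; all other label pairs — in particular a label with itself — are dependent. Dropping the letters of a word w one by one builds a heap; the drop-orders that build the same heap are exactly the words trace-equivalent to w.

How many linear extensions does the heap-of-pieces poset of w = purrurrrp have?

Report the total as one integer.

4

0(p) covers ∅
1(u) covers 0:p
2(r) covers 1:u
3(r) covers 2:r
4(u) covers 3:r
5(r) covers 4:u
6(r) covers 5:r
7(r) covers 6:r
8(p) covers 4:u
floor of heap: 0:p
completions by unplaced set U, small U first (add the entries for U minus each lowest piece of U):
  |U|=1: {7}:1  {8}:1
  |U|=2: {6,7}:1  {7,8}:2
  |U|=3: {5,6,7}:1  {6,7,8}:3
  |U|=4: {5,6,7,8}:4
  |U|=5: {4,5,6,7,8}:4
  |U|=6: {3,4,5,6,7,8}:4
  |U|=7: {2,3,4,5,6,7,8}:4
  start at 0(p): 4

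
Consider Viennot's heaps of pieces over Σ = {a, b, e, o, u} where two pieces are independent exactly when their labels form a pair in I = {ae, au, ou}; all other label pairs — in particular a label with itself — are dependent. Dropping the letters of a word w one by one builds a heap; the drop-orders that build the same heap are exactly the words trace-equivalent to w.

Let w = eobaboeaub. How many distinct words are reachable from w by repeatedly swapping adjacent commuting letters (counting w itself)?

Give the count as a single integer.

0(e) covers ∅
1(o) covers 0:e
2(b) covers 1:o
3(a) covers 2:b
4(b) covers 3:a
5(o) covers 4:b
6(e) covers 5:o
7(a) covers 5:o
8(u) covers 6:e
9(b) covers 7:a, 8:u
floor of heap: 0:e
completions by unplaced set U, small U first (add the entries for U minus each lowest piece of U):
  |U|=1: {9}:1
  |U|=2: {7,9}:1  {8,9}:1
  |U|=3: {6,8,9}:1  {7,8,9}:2
  |U|=4: {6,7,8,9}:3
  |U|=5: {5,6,7,8,9}:3
  |U|=6: {4,5,6,7,8,9}:3
  |U|=7: {3,4,5,6,7,8,9}:3
  |U|=8: {2,3,4,5,6,7,8,9}:3
  start at 0(e): 3

3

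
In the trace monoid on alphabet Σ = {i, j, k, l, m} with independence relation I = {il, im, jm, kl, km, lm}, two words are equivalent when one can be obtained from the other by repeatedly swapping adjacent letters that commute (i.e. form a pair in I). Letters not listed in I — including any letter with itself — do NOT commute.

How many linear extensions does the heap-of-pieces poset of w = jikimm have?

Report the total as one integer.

0(j) covers ∅
1(i) covers 0:j
2(k) covers 1:i
3(i) covers 2:k
4(m) covers ∅
5(m) covers 4:m
floor of heap: 0:j, 4:m
completions by unplaced set U, small U first (add the entries for U minus each lowest piece of U):
  |U|=1: {3}:1  {5}:1
  |U|=2: {2,3}:1  {3,5}:2  {4,5}:1
  |U|=3: {1,2,3}:1  {2,3,5}:3  {3,4,5}:3
  |U|=4: {0,1,2,3}:1  {1,2,3,5}:4  {2,3,4,5}:6
  start at 0(j): 10
  start at 4(m): 5
sum over floor = 15

15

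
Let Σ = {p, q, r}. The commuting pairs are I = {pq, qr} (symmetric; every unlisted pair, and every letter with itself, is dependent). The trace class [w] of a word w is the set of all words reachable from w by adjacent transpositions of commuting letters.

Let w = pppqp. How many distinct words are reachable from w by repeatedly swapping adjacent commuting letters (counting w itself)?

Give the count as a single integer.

5

piece 0:p — minimal
piece 1:p rests on {0:p}
piece 2:p rests on {1:p}
piece 3:q — minimal
piece 4:p rests on {2:p}
minimal pieces: {0:p, 3:q}
ways to finish when only these pieces remain (= sum over removing one remaining piece with nothing left below it):
  1 left: {3}→1  {4}→1
  2 left: {2,4}→1  {3,4}→2
  3 left: {1,2,4}→1  {2,3,4}→3
  placing 0:p first → 4 extensions
  placing 3:q first → 1 extensions
total linear extensions = 5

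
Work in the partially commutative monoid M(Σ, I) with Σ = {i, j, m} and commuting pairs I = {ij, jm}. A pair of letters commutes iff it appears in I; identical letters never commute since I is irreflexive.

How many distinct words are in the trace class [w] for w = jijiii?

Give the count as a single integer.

15

piece 0:j — minimal
piece 1:i — minimal
piece 2:j rests on {0:j}
piece 3:i rests on {1:i}
piece 4:i rests on {3:i}
piece 5:i rests on {4:i}
minimal pieces: {0:j, 1:i}
ways to finish when only these pieces remain (= sum over removing one remaining piece with nothing left below it):
  1 left: {2}→1  {5}→1
  2 left: {0,2}→1  {2,5}→2  {4,5}→1
  3 left: {0,2,5}→3  {2,4,5}→3  {3,4,5}→1
  4 left: {0,2,4,5}→6  {1,3,4,5}→1  {2,3,4,5}→4
  placing 0:j first → 5 extensions
  placing 1:i first → 10 extensions
total linear extensions = 15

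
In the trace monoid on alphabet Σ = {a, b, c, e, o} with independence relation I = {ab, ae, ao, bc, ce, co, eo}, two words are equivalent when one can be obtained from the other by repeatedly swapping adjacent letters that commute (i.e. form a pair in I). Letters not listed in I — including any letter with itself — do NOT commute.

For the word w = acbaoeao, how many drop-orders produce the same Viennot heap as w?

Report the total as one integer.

piece 0:a — minimal
piece 1:c rests on {0:a}
piece 2:b — minimal
piece 3:a rests on {1:c}
piece 4:o rests on {2:b}
piece 5:e rests on {2:b}
piece 6:a rests on {3:a}
piece 7:o rests on {4:o}
minimal pieces: {0:a, 2:b}
ways to finish when only these pieces remain (= sum over removing one remaining piece with nothing left below it):
  1 left: {5}→1  {6}→1  {7}→1
  2 left: {3,6}→1  {4,7}→1  {5,6}→2  {5,7}→2  {6,7}→2
  3 left: {1,3,6}→1  {3,5,6}→3  {3,6,7}→3  {4,5,7}→3  {4,6,7}→3  {5,6,7}→6
  4 left: {0,1,3,6}→1  {1,3,5,6}→4  {1,3,6,7}→4  {2,4,5,7}→3  {3,4,6,7}→6  {3,5,6,7}→12  {4,5,6,7}→12
  5 left: {0,1,3,5,6}→5  {0,1,3,6,7}→5  {1,3,4,6,7}→10  {1,3,5,6,7}→20  {2,4,5,6,7}→15  {3,4,5,6,7}→30
  6 left: {0,1,3,4,6,7}→15  {0,1,3,5,6,7}→30  {1,3,4,5,6,7}→60  {2,3,4,5,6,7}→45
  placing 0:a first → 105 extensions
  placing 2:b first → 105 extensions
total linear extensions = 210

210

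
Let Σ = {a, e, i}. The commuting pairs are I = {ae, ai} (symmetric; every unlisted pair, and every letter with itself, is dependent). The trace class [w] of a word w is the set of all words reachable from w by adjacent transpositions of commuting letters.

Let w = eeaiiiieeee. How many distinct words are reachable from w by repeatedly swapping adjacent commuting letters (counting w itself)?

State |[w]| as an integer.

drop 0:e onto floor
drop 1:e onto {0:e}
drop 2:a onto floor
drop 3:i onto {1:e}
drop 4:i onto {3:i}
drop 5:i onto {4:i}
drop 6:i onto {5:i}
drop 7:e onto {6:i}
drop 8:e onto {7:e}
drop 9:e onto {8:e}
drop 10:e onto {9:e}
ground layer = {0:e, 2:a}
drop-orders for the pieces not yet dropped (sum over which currently-grounded one goes next):
  1 to go: {2} 1  {10} 1
  2 to go: {2,10} 2  {9,10} 1
  3 to go: {2,9,10} 3  {8,9,10} 1
  4 to go: {2,8,9,10} 4  {7,8,9,10} 1
  5 to go: {2,7,8,9,10} 5  {6,7,8,9,10} 1
  6 to go: {2,6,7,8,9,10} 6  {5,6,7,8,9,10} 1
  7 to go: {2,5,6,7,8,9,10} 7  {4,5,6,7,8,9,10} 1
  8 to go: {2,4,5,6,7,8,9,10} 8  {3,4,5,6,7,8,9,10} 1
  9 to go: {1,3,4,5,6,7,8,9,10} 1  {2,3,4,5,6,7,8,9,10} 9
  if 0:e drops first: 10 orders
  if 2:a drops first: 1 orders
heap linearizations: 11

11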